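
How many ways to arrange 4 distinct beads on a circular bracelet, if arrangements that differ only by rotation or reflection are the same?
(4-1)!/2 = 6/2 = 3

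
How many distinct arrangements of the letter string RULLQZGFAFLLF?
13! / (1! × 1! × 1! × 1! × 1! × 3! × 1! × 4!) = 43243200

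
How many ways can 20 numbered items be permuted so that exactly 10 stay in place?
Choose the 10 fixed points C(20,10) = 184756, derange the rest: !10 = Σ_{j=0}^{10} (-1)^j·10!/j! = 3628800 - 3628800 + 1814400 - 604800 + 151200 - 30240 + 5040 - 720 + 90 - 10 + 1 = 1334961. Product = 184756 × 1334961 = 246642054516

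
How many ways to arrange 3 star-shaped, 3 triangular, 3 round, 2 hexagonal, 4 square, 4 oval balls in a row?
19! / (3! × 3! × 3! × 2! × 4! × 4!) = 488864376000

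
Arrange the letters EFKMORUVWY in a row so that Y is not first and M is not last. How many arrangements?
By inclusion-exclusion: 10! - 2×(10-1)! + (10-2)! = 3628800 - 725760 + 40320 = 2943360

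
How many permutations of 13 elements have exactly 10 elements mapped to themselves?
Choose the 10 fixed points C(13,10) = 286, derange the rest: !3 = Σ_{j=0}^{3} (-1)^j·3!/j! = 6 - 6 + 3 - 1 = 2. Product = 286 × 2 = 572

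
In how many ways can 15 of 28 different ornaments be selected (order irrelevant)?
C(28,15) = 28!/(15!×13!) = 37442160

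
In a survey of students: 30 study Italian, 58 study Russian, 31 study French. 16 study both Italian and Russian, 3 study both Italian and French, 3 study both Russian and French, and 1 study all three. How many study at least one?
|A∪B∪C| = 30+58+31-16-3-3+1 = 98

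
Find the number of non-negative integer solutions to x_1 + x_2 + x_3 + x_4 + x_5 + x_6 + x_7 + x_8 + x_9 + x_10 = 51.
C(51+10-1, 10-1) = C(60, 9) = 14783142660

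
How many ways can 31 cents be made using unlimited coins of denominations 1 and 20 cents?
Coefficient of x^31 in 1/(1-x^1) · 1/(1-x^20). Use j coins of 20 for j = 0..⌊31/20⌋ = 1, the rest in 1s: 1 + 1 = 2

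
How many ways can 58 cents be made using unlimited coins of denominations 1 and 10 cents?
Coefficient of x^58 in 1/(1-x^1) · 1/(1-x^10). Use j coins of 10 for j = 0..⌊58/10⌋ = 5, the rest in 1s: 5 + 1 = 6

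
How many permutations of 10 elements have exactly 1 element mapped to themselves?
Choose the 1 fixed point C(10,1) = 10, derange the rest: !9 = Σ_{j=0}^{9} (-1)^j·9!/j! = 362880 - 362880 + 181440 - 60480 + 15120 - 3024 + 504 - 72 + 9 - 1 = 133496. Product = 10 × 133496 = 1334960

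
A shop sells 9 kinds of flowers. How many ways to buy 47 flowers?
C(47+9-1, 9-1) = C(55, 8) = 1217566350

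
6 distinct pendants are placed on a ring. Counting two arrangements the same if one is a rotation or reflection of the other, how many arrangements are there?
(6-1)!/2 = 120/2 = 60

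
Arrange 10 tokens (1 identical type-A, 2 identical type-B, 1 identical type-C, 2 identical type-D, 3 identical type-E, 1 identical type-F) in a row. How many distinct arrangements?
10! / (1! × 2! × 1! × 2! × 3! × 1!) = 151200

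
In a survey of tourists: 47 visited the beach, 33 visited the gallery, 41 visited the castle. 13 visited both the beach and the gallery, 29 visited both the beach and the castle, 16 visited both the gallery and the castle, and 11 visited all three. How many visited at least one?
|A∪B∪C| = 47+33+41-13-29-16+11 = 74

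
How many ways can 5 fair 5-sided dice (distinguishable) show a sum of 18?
Coefficient of x^18 in (x + x² + ... + x^5)^5. By inclusion-exclusion on dice exceeding 5: Σ_j (-1)^j C(5,j)·C(18-1-5j, 4) = C(5,0)·C(17,4) - C(5,1)·C(12,4) + C(5,2)·C(7,4) = 1·2380 - 5·495 + 10·35 = 255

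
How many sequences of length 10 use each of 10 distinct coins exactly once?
10! = 3628800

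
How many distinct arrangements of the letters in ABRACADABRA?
11! / (5! × 2! × 2! × 1! × 1!) = 83160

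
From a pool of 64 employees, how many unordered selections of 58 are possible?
C(64,58) = 64!/(58!×6!) = 74974368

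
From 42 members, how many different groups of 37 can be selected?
C(42,37) = 42!/(37!×5!) = 850668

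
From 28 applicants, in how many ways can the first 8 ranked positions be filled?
P(28,8) = 28!/(28-8)! = 125318793600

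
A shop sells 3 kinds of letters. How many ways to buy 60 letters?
C(60+3-1, 3-1) = C(62, 2) = 1891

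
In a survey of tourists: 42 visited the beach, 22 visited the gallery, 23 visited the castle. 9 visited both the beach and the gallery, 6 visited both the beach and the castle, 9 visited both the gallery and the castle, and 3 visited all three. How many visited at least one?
|A∪B∪C| = 42+22+23-9-6-9+3 = 66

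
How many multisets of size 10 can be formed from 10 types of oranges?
C(10+10-1, 10-1) = C(19, 9) = 92378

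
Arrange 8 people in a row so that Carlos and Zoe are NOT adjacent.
Total - adjacent = 8! - (8-1)!×2 = 40320 - 10080 = 30240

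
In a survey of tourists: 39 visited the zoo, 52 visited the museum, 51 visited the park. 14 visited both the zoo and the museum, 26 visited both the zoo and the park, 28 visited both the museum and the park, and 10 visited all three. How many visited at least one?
|A∪B∪C| = 39+52+51-14-26-28+10 = 84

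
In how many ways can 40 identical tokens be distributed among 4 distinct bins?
C(40+4-1, 4-1) = C(43, 3) = 12341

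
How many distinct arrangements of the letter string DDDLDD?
6! / (1! × 5!) = 6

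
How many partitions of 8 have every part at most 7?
Let r_j(i) = number of partitions of i into parts ≤ j, for i = 0..8. r_1(i) = 1 for all i; r_j(i) = r_{j-1}(i) + r_j(i-j). Rows j = 2..7: ≤2: 1 1 2 2 3 3 4 4 5; ≤3: 1 1 2 3 4 5 7 8 10; ≤4: 1 1 2 3 5 6 9 11 15; ≤5: 1 1 2 3 5 7 10 13 18; ≤6: 1 1 2 3 5 7 11 14 20; ≤7: 1 1 2 3 5 7 11 15 21. r_7(8) = 21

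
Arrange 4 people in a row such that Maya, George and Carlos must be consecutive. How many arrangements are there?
Treat the 3 as one block: (4-3+1)! × 3! = 2 × 6 = 12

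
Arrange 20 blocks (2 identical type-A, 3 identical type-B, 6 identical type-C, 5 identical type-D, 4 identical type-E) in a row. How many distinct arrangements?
20! / (2! × 3! × 6! × 5! × 4!) = 97772875200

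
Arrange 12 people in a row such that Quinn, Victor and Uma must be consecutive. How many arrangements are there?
Treat the 3 as one block: (12-3+1)! × 3! = 3628800 × 6 = 21772800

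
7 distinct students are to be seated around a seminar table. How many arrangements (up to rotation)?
Circular: fix one position, arrange the rest. (7-1)! = 720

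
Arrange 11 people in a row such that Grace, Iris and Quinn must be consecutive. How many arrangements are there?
Treat the 3 as one block: (11-3+1)! × 3! = 362880 × 6 = 2177280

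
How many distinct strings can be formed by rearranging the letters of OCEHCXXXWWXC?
12! / (3! × 1! × 1! × 1! × 4! × 2!) = 1663200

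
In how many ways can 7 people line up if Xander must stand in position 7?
Fix one position: (7-1)! = 720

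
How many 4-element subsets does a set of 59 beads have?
C(59,4) = 59!/(4!×55!) = 455126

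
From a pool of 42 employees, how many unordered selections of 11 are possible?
C(42,11) = 42!/(11!×31!) = 4280561376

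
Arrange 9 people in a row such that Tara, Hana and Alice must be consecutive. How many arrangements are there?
Treat the 3 as one block: (9-3+1)! × 3! = 5040 × 6 = 30240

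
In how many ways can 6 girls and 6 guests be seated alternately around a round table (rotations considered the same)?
Fix one of the girls: (6-1)! ways for the remaining girls, × 6! ways for the guests = 120 × 720 = 86400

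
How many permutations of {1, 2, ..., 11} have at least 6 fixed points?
Exactly j fixed points: C(11,j)·!(11-j); sum over j ≥ 6 (derangement numbers via !m = (m-1)·(!(m-1) + !(m-2)): !0..!5 = 1, 0, 1, 2, 9, 44). Σ_{j=6}^{11} C(11,j)·!(11-j) = C(11,6)·!5 + C(11,7)·!4 + C(11,8)·!3 + C(11,9)·!2 + C(11,10)·!1 + C(11,11)·!0 = 462·44 + 330·9 + 165·2 + 55·1 + 11·0 + 1·1 = 23684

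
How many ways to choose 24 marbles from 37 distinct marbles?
C(37,24) = 37!/(24!×13!) = 3562467300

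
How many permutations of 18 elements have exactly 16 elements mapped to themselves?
Choose the 16 fixed points C(18,16) = 153, derange the rest: !2 = Σ_{j=0}^{2} (-1)^j·2!/j! = 2 - 2 + 1 = 1. Product = 153 × 1 = 153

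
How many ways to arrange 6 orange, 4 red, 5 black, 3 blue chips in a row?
18! / (6! × 4! × 5! × 3!) = 514594080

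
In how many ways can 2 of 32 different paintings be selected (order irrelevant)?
C(32,2) = 32!/(2!×30!) = 496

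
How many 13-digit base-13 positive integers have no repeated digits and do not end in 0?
Last digit: 12 nonzero choices. First digit: 11 (nonzero, ≠last). Middle 11: P(11,11) = 39916800. Total = 5269017600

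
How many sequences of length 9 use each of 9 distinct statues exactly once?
9! = 362880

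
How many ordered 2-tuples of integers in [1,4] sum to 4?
Coefficient of x^4 in (x + x² + ... + x^4)^2. By inclusion-exclusion on dice exceeding 4: Σ_j (-1)^j C(2,j)·C(4-1-4j, 1) = C(2,0)·C(3,1) = 1·3 = 3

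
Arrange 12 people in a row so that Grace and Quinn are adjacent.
Treat as block: (12-1)! × 2! = 39916800 × 2 = 79833600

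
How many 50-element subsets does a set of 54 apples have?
C(54,50) = 54!/(50!×4!) = 316251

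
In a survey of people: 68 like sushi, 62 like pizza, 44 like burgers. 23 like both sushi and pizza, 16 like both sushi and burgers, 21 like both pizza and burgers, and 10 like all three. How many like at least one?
|A∪B∪C| = 68+62+44-23-16-21+10 = 124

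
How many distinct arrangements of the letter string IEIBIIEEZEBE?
12! / (1! × 2! × 4! × 5!) = 83160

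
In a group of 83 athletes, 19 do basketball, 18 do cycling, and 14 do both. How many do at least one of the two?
|A∪B| = |A| + |B| - |A∩B| = 19 + 18 - 14 = 23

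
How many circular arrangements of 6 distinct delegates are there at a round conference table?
Circular: fix one position, arrange the rest. (6-1)! = 120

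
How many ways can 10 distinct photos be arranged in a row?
10! = 3628800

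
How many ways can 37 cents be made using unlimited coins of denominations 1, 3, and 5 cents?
Coefficient of x^37 in 1/(1-x^1) · 1/(1-x^3) · 1/(1-x^5). Case on j = number of 5-cent coins (j = 0..7); remainder r = 37 - 5j is made from {1,3} in ⌊r/3⌋+1 ways. r = 37, 32, 27, 22, 17, 12, 7, 2 → 13 + 11 + 10 + 8 + 6 + 5 + 3 + 1 = 57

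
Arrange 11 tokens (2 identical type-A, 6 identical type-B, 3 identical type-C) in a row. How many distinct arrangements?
11! / (2! × 6! × 3!) = 4620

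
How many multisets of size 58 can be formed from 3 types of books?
C(58+3-1, 3-1) = C(60, 2) = 1770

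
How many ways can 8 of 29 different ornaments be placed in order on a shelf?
P(29,8) = 29!/(29-8)! = 173059286400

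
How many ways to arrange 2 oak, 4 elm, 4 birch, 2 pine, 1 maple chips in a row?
13! / (2! × 4! × 4! × 2! × 1!) = 2702700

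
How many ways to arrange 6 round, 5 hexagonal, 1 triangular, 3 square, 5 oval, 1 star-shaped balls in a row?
21! / (6! × 5! × 1! × 3! × 5! × 1!) = 821292151680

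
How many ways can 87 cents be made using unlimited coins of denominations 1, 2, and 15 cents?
Coefficient of x^87 in 1/(1-x^1) · 1/(1-x^2) · 1/(1-x^15). Case on j = number of 15-cent coins (j = 0..5); remainder r = 87 - 15j is made from {1,2} in ⌊r/2⌋+1 ways. r = 87, 72, 57, 42, 27, 12 → 44 + 37 + 29 + 22 + 14 + 7 = 153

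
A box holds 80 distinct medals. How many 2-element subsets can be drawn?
C(80,2) = 80!/(2!×78!) = 3160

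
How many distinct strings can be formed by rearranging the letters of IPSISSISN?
9! / (1! × 3! × 1! × 4!) = 2520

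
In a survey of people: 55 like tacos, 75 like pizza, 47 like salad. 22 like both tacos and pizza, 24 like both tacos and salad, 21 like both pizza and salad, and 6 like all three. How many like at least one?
|A∪B∪C| = 55+75+47-22-24-21+6 = 116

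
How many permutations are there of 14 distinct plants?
14! = 87178291200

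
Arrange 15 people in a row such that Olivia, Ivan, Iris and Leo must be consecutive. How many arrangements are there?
Treat the 4 as one block: (15-4+1)! × 4! = 479001600 × 24 = 11496038400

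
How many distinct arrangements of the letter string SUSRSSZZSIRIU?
13! / (2! × 2! × 2! × 5! × 2!) = 3243240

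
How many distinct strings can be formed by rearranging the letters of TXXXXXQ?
7! / (1! × 1! × 5!) = 42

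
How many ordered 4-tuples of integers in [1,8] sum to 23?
Coefficient of x^23 in (x + x² + ... + x^8)^4. By inclusion-exclusion on dice exceeding 8: Σ_j (-1)^j C(4,j)·C(23-1-8j, 3) = C(4,0)·C(22,3) - C(4,1)·C(14,3) + C(4,2)·C(6,3) = 1·1540 - 4·364 + 6·20 = 204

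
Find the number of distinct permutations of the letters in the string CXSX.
4! / (2! × 1! × 1!) = 12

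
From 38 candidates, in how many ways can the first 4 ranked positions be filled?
P(38,4) = 38!/(38-4)! = 1771560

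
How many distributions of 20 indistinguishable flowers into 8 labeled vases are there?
C(20+8-1, 8-1) = C(27, 7) = 888030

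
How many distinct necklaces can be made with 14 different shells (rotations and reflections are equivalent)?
(14-1)!/2 = 6227020800/2 = 3113510400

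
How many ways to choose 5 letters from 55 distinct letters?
C(55,5) = 55!/(5!×50!) = 3478761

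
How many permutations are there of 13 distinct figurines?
13! = 6227020800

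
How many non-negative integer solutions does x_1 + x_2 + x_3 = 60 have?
C(60+3-1, 3-1) = C(62, 2) = 1891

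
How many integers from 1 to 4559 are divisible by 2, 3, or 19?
⌊4559/2⌋+⌊4559/3⌋+⌊4559/19⌋ - ⌊4559/6⌋-⌊4559/38⌋-⌊4559/57⌋ + ⌊4559/114⌋ = 2279+1519+239 - 759-119-79 + 39 = 3119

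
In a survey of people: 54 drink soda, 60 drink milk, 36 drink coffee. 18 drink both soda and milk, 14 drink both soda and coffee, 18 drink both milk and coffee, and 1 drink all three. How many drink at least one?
|A∪B∪C| = 54+60+36-18-14-18+1 = 101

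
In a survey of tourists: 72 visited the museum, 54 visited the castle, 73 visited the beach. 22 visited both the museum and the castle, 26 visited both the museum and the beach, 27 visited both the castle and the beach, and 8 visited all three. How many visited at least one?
|A∪B∪C| = 72+54+73-22-26-27+8 = 132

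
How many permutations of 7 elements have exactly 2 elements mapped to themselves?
Choose the 2 fixed points C(7,2) = 21, derange the rest: !5 = Σ_{j=0}^{5} (-1)^j·5!/j! = 120 - 120 + 60 - 20 + 5 - 1 = 44. Product = 21 × 44 = 924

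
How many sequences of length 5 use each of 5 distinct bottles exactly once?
5! = 120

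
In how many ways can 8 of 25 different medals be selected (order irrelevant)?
C(25,8) = 25!/(8!×17!) = 1081575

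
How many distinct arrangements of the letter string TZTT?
4! / (3! × 1!) = 4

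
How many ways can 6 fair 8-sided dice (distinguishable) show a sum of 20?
Coefficient of x^20 in (x + x² + ... + x^8)^6. By inclusion-exclusion on dice exceeding 8: Σ_j (-1)^j C(6,j)·C(20-1-8j, 5) = C(6,0)·C(19,5) - C(6,1)·C(11,5) = 1·11628 - 6·462 = 8856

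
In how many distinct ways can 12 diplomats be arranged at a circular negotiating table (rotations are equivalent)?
Circular: fix one position, arrange the rest. (12-1)! = 39916800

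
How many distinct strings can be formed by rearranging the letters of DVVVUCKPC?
9! / (2! × 1! × 1! × 3! × 1! × 1!) = 30240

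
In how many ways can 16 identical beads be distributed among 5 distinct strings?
C(16+5-1, 5-1) = C(20, 4) = 4845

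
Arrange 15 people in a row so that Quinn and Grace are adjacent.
Treat as block: (15-1)! × 2! = 87178291200 × 2 = 174356582400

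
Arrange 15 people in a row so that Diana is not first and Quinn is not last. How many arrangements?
By inclusion-exclusion: 15! - 2×(15-1)! + (15-2)! = 1307674368000 - 174356582400 + 6227020800 = 1139544806400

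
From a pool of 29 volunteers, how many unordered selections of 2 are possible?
C(29,2) = 29!/(2!×27!) = 406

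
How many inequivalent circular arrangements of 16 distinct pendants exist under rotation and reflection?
(16-1)!/2 = 1307674368000/2 = 653837184000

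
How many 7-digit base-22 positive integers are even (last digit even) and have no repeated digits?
Last∈{0,2,4,6,8,10,12,14,16,18,20}. Last=0: 39070080. Last nonzero: 10×20×P(20,5) = 372096000. Total = 411166080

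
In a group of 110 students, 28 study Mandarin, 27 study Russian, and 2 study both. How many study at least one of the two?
|A∪B| = |A| + |B| - |A∩B| = 28 + 27 - 2 = 53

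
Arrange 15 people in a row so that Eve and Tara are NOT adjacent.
Total - adjacent = 15! - (15-1)!×2 = 1307674368000 - 174356582400 = 1133317785600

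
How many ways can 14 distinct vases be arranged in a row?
14! = 87178291200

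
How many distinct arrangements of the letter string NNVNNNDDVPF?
11! / (1! × 1! × 2! × 5! × 2!) = 83160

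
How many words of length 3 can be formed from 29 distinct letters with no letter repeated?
P(29,3) = 29!/(29-3)! = 21924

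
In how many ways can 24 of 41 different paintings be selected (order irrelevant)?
C(41,24) = 41!/(24!×17!) = 151584480450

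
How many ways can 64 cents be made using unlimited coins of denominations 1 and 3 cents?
Coefficient of x^64 in 1/(1-x^1) · 1/(1-x^3). Use j coins of 3 for j = 0..⌊64/3⌋ = 21, the rest in 1s: 21 + 1 = 22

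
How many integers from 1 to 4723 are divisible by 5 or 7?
⌊4723/5⌋ + ⌊4723/7⌋ - ⌊4723/35⌋ = 944 + 674 - 134 = 1484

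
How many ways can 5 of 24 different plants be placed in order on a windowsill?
P(24,5) = 24!/(24-5)! = 5100480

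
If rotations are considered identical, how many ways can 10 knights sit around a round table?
Circular: fix one position, arrange the rest. (10-1)! = 362880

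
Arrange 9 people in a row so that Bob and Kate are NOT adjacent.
Total - adjacent = 9! - (9-1)!×2 = 362880 - 80640 = 282240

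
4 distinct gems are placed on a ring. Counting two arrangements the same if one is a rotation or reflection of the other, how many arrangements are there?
(4-1)!/2 = 6/2 = 3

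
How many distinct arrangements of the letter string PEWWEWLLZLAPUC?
14! / (1! × 1! × 1! × 3! × 1! × 2! × 3! × 2!) = 605404800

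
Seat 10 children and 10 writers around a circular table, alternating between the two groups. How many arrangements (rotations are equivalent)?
Fix one of the children: (10-1)! ways for the remaining children, × 10! ways for the writers = 362880 × 3628800 = 1316818944000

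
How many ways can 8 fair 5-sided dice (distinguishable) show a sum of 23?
Coefficient of x^23 in (x + x² + ... + x^5)^8. By inclusion-exclusion on dice exceeding 5: Σ_j (-1)^j C(8,j)·C(23-1-5j, 7) = C(8,0)·C(22,7) - C(8,1)·C(17,7) + C(8,2)·C(12,7) - C(8,3)·C(7,7) = 1·170544 - 8·19448 + 28·792 - 56·1 = 37080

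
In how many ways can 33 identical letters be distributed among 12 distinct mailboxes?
C(33+12-1, 12-1) = C(44, 11) = 7669339132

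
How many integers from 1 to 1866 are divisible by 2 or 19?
⌊1866/2⌋ + ⌊1866/19⌋ - ⌊1866/38⌋ = 933 + 98 - 49 = 982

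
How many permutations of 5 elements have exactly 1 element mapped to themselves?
Choose the 1 fixed point C(5,1) = 5, derange the rest: !4 = Σ_{j=0}^{4} (-1)^j·4!/j! = 24 - 24 + 12 - 4 + 1 = 9. Product = 5 × 9 = 45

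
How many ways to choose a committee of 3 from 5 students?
C(5,3) = 5!/(3!×2!) = 10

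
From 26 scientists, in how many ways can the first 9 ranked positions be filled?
P(26,9) = 26!/(26-9)! = 1133836704000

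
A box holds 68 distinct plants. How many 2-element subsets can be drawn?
C(68,2) = 68!/(2!×66!) = 2278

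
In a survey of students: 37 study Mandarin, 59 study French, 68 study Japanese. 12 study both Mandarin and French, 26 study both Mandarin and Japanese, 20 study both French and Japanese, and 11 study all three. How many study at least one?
|A∪B∪C| = 37+59+68-12-26-20+11 = 117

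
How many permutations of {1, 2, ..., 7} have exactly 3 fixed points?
Choose the 3 fixed points C(7,3) = 35, derange the rest: !4 = Σ_{j=0}^{4} (-1)^j·4!/j! = 24 - 24 + 12 - 4 + 1 = 9. Product = 35 × 9 = 315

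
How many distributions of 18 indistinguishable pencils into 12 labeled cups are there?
C(18+12-1, 12-1) = C(29, 11) = 34597290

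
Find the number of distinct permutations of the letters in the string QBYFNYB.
7! / (1! × 2! × 1! × 1! × 2!) = 1260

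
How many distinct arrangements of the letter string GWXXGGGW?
8! / (2! × 4! × 2!) = 420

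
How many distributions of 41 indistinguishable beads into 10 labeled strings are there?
C(41+10-1, 10-1) = C(50, 9) = 2505433700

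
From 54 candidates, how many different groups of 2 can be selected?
C(54,2) = 54!/(2!×52!) = 1431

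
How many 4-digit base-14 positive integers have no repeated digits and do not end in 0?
Last digit: 13 nonzero choices. First digit: 12 (nonzero, ≠last). Middle 2: P(12,2) = 132. Total = 20592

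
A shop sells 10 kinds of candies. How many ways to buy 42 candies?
C(42+10-1, 10-1) = C(51, 9) = 3042312350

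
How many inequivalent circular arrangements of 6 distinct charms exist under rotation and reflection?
(6-1)!/2 = 120/2 = 60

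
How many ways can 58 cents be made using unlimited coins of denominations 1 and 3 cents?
Coefficient of x^58 in 1/(1-x^1) · 1/(1-x^3). Use j coins of 3 for j = 0..⌊58/3⌋ = 19, the rest in 1s: 19 + 1 = 20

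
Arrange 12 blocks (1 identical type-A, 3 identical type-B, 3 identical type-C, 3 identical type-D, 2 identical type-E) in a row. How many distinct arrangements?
12! / (1! × 3! × 3! × 3! × 2!) = 1108800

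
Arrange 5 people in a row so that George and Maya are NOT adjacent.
Total - adjacent = 5! - (5-1)!×2 = 120 - 48 = 72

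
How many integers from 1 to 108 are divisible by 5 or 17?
⌊108/5⌋ + ⌊108/17⌋ - ⌊108/85⌋ = 21 + 6 - 1 = 26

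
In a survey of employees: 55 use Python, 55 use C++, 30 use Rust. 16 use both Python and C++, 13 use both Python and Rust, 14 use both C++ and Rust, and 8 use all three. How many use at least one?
|A∪B∪C| = 55+55+30-16-13-14+8 = 105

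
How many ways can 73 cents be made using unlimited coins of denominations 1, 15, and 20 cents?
Coefficient of x^73 in 1/(1-x^1) · 1/(1-x^15) · 1/(1-x^20). Case on j = number of 20-cent coins (j = 0..3); remainder r = 73 - 20j is made from {1,15} in ⌊r/15⌋+1 ways. r = 73, 53, 33, 13 → 5 + 4 + 3 + 1 = 13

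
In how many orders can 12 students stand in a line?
12! = 479001600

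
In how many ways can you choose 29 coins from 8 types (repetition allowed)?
C(29+8-1, 8-1) = C(36, 7) = 8347680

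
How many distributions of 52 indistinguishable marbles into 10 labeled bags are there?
C(52+10-1, 10-1) = C(61, 9) = 17341763505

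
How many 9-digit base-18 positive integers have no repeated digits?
First digit: 17 choices (nonzero). Then descending: 17 × 17 × 16 × 15 × 14 × 13 × 12 × 11 × 10 = 16663046400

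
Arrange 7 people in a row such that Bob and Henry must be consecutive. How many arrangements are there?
Treat the 2 as one block: (7-2+1)! × 2! = 720 × 2 = 1440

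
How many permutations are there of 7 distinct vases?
7! = 5040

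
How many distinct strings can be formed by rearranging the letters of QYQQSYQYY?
9! / (1! × 4! × 4!) = 630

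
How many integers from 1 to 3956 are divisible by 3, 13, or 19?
⌊3956/3⌋+⌊3956/13⌋+⌊3956/19⌋ - ⌊3956/39⌋-⌊3956/57⌋-⌊3956/247⌋ + ⌊3956/741⌋ = 1318+304+208 - 101-69-16 + 5 = 1649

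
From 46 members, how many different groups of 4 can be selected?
C(46,4) = 46!/(4!×42!) = 163185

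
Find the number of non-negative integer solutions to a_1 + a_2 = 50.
C(50+2-1, 2-1) = C(51, 1) = 51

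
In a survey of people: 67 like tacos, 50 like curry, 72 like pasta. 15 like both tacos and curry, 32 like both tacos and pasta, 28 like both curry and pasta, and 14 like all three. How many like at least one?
|A∪B∪C| = 67+50+72-15-32-28+14 = 128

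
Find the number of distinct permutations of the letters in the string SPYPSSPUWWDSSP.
14! / (1! × 2! × 1! × 1! × 5! × 4!) = 15135120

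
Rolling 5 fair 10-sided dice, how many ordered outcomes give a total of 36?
Coefficient of x^36 in (x + x² + ... + x^10)^5. By inclusion-exclusion on dice exceeding 10: Σ_j (-1)^j C(5,j)·C(36-1-10j, 4) = C(5,0)·C(35,4) - C(5,1)·C(25,4) + C(5,2)·C(15,4) - C(5,3)·C(5,4) = 1·52360 - 5·12650 + 10·1365 - 10·5 = 2710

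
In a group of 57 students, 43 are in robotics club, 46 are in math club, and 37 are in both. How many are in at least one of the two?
|A∪B| = |A| + |B| - |A∩B| = 43 + 46 - 37 = 52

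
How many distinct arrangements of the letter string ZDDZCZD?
7! / (3! × 3! × 1!) = 140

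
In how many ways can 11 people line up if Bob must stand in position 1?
Fix one position: (11-1)! = 3628800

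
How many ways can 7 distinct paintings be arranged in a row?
7! = 5040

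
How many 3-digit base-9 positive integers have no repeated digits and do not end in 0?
Last digit: 8 nonzero choices. First digit: 7 (nonzero, ≠last). Middle 1: P(7,1) = 7. Total = 392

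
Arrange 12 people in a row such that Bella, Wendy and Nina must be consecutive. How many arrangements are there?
Treat the 3 as one block: (12-3+1)! × 3! = 3628800 × 6 = 21772800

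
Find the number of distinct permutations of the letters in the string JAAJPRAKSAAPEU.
14! / (2! × 2! × 5! × 1! × 1! × 1! × 1! × 1!) = 181621440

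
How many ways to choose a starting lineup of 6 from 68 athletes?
C(68,6) = 68!/(6!×62!) = 109453344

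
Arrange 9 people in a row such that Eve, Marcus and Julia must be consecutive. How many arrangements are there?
Treat the 3 as one block: (9-3+1)! × 3! = 5040 × 6 = 30240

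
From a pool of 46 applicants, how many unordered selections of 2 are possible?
C(46,2) = 46!/(2!×44!) = 1035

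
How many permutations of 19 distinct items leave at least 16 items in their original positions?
Exactly j fixed points: C(19,j)·!(19-j); sum over j ≥ 16 (derangement numbers via !m = (m-1)·(!(m-1) + !(m-2)): !0..!3 = 1, 0, 1, 2). Σ_{j=16}^{19} C(19,j)·!(19-j) = C(19,16)·!3 + C(19,17)·!2 + C(19,18)·!1 + C(19,19)·!0 = 969·2 + 171·1 + 19·0 + 1·1 = 2110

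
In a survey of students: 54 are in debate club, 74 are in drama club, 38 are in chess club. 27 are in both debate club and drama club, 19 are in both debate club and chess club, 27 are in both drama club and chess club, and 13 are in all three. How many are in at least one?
|A∪B∪C| = 54+74+38-27-19-27+13 = 106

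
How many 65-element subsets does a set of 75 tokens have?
C(75,65) = 75!/(65!×10!) = 828931106355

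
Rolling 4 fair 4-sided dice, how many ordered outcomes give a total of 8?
Coefficient of x^8 in (x + x² + ... + x^4)^4. By inclusion-exclusion on dice exceeding 4: Σ_j (-1)^j C(4,j)·C(8-1-4j, 3) = C(4,0)·C(7,3) - C(4,1)·C(3,3) = 1·35 - 4·1 = 31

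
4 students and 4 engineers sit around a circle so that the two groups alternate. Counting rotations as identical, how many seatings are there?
Fix one of the students: (4-1)! ways for the remaining students, × 4! ways for the engineers = 6 × 24 = 144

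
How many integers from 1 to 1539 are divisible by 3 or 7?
⌊1539/3⌋ + ⌊1539/7⌋ - ⌊1539/21⌋ = 513 + 219 - 73 = 659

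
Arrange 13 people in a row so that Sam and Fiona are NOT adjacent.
Total - adjacent = 13! - (13-1)!×2 = 6227020800 - 958003200 = 5269017600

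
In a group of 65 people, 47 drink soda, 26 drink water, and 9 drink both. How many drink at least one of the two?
|A∪B| = |A| + |B| - |A∩B| = 47 + 26 - 9 = 64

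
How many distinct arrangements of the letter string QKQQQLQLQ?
9! / (1! × 2! × 6!) = 252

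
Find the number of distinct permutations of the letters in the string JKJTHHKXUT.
10! / (2! × 2! × 1! × 1! × 2! × 2!) = 226800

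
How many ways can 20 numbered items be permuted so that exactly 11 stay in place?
Choose the 11 fixed points C(20,11) = 167960, derange the rest: !9 = Σ_{j=0}^{9} (-1)^j·9!/j! = 362880 - 362880 + 181440 - 60480 + 15120 - 3024 + 504 - 72 + 9 - 1 = 133496. Product = 167960 × 133496 = 22421988160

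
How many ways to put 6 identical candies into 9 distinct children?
C(6+9-1, 9-1) = C(14, 8) = 3003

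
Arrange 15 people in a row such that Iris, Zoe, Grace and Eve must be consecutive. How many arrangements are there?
Treat the 4 as one block: (15-4+1)! × 4! = 479001600 × 24 = 11496038400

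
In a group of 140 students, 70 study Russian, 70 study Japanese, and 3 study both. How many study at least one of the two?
|A∪B| = |A| + |B| - |A∩B| = 70 + 70 - 3 = 137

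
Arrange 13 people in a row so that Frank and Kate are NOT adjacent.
Total - adjacent = 13! - (13-1)!×2 = 6227020800 - 958003200 = 5269017600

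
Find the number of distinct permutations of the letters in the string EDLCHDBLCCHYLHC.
15! / (1! × 2! × 3! × 1! × 1! × 4! × 3!) = 756756000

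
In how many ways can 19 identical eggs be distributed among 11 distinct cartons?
C(19+11-1, 11-1) = C(29, 10) = 20030010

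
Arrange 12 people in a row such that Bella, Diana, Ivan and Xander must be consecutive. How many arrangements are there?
Treat the 4 as one block: (12-4+1)! × 4! = 362880 × 24 = 8709120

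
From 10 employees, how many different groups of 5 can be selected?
C(10,5) = 10!/(5!×5!) = 252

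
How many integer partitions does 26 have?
Pentagonal recurrence p(n) = p(n-1) + p(n-2) - p(n-5) - p(n-7) + p(n-12) + p(n-15) - ... gives p(0..25) = 1, 1, 2, 3, 5, 7, 11, 15, 22, 30, 42, 56, 77, 101, 135, 176, 231, 297, 385, 490, 627, 792, 1002, 1255, 1575, 1958. p(26) = p(25) + p(24) - p(21) - p(19) + p(14) + p(11) - p(4) - p(0) = 1958 + 1575 - 792 - 490 + 135 + 56 - 5 - 1 = 2436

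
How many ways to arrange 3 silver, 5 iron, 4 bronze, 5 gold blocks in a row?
17! / (3! × 5! × 4! × 5!) = 171531360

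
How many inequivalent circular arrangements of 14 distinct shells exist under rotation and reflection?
(14-1)!/2 = 6227020800/2 = 3113510400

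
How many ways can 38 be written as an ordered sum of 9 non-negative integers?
C(38+9-1, 9-1) = C(46, 8) = 260932815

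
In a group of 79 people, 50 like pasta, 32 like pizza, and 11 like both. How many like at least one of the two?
|A∪B| = |A| + |B| - |A∩B| = 50 + 32 - 11 = 71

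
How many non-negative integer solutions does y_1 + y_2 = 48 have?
C(48+2-1, 2-1) = C(49, 1) = 49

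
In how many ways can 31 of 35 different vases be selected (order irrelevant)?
C(35,31) = 35!/(31!×4!) = 52360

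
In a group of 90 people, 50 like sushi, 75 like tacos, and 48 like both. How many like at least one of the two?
|A∪B| = |A| + |B| - |A∩B| = 50 + 75 - 48 = 77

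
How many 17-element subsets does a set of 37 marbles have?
C(37,17) = 37!/(17!×20!) = 15905368710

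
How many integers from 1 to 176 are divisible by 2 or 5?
⌊176/2⌋ + ⌊176/5⌋ - ⌊176/10⌋ = 88 + 35 - 17 = 106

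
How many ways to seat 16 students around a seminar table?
Circular: fix one position, arrange the rest. (16-1)! = 1307674368000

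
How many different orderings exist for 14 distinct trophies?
14! = 87178291200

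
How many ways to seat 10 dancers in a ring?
Circular: fix one position, arrange the rest. (10-1)! = 362880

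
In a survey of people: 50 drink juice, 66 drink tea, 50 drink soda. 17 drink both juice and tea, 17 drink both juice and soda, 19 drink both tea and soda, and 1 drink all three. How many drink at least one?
|A∪B∪C| = 50+66+50-17-17-19+1 = 114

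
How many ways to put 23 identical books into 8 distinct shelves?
C(23+8-1, 8-1) = C(30, 7) = 2035800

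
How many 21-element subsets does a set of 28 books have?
C(28,21) = 28!/(21!×7!) = 1184040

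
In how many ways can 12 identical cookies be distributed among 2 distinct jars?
C(12+2-1, 2-1) = C(13, 1) = 13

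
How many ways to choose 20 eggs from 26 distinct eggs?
C(26,20) = 26!/(20!×6!) = 230230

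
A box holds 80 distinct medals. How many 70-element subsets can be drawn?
C(80,70) = 80!/(70!×10!) = 1646492110120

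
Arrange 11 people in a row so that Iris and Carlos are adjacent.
Treat as block: (11-1)! × 2! = 3628800 × 2 = 7257600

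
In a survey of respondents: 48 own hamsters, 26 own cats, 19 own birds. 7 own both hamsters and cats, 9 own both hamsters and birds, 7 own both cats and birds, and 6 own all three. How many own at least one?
|A∪B∪C| = 48+26+19-7-9-7+6 = 76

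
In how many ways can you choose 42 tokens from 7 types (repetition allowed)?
C(42+7-1, 7-1) = C(48, 6) = 12271512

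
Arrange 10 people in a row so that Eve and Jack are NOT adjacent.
Total - adjacent = 10! - (10-1)!×2 = 3628800 - 725760 = 2903040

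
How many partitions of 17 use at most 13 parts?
By conjugation, equals partitions of 17 into parts ≤ 13. Let r_j(i) = number of partitions of i into parts ≤ j, for i = 0..17. r_1(i) = 1 for all i; r_j(i) = r_{j-1}(i) + r_j(i-j). Rows j = 2..13: ≤2: 1 1 2 2 3 3 4 4 5 5 6 6 7 7 8 8 9 9; ≤3: 1 1 2 3 4 5 7 8 10 12 14 16 19 21 24 27 30 33; ≤4: 1 1 2 3 5 6 9 11 15 18 23 27 34 39 47 54 64 72; ≤5: 1 1 2 3 5 7 10 13 18 23 30 37 47 57 70 84 101 119; ≤6: 1 1 2 3 5 7 11 14 20 26 35 44 58 71 90 110 136 163; ≤7: 1 1 2 3 5 7 11 15 21 28 38 49 65 82 105 131 164 201; ≤8: 1 1 2 3 5 7 11 15 22 29 40 52 70 89 116 146 186 230; ≤9: 1 1 2 3 5 7 11 15 22 30 41 54 73 94 123 157 201 252; ≤10: 1 1 2 3 5 7 11 15 22 30 42 55 75 97 128 164 212 267; ≤11: 1 1 2 3 5 7 11 15 22 30 42 56 76 99 131 169 219 278; ≤12: 1 1 2 3 5 7 11 15 22 30 42 56 77 100 133 172 224 285; ≤13: 1 1 2 3 5 7 11 15 22 30 42 56 77 101 134 174 227 290. r_13(17) = 290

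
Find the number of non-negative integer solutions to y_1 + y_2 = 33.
C(33+2-1, 2-1) = C(34, 1) = 34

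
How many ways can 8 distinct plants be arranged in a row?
8! = 40320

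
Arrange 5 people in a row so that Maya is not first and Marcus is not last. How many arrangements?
By inclusion-exclusion: 5! - 2×(5-1)! + (5-2)! = 120 - 48 + 6 = 78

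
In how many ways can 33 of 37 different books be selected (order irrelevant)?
C(37,33) = 37!/(33!×4!) = 66045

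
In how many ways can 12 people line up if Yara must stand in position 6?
Fix one position: (12-1)! = 39916800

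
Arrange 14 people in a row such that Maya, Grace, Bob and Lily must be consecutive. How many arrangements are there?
Treat the 4 as one block: (14-4+1)! × 4! = 39916800 × 24 = 958003200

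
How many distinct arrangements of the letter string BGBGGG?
6! / (2! × 4!) = 15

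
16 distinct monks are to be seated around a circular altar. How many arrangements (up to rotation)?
Circular: fix one position, arrange the rest. (16-1)! = 1307674368000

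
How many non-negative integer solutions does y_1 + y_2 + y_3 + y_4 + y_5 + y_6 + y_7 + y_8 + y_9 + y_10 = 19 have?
C(19+10-1, 10-1) = C(28, 9) = 6906900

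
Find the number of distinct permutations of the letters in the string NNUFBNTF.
8! / (1! × 1! × 2! × 1! × 3!) = 3360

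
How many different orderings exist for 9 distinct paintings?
9! = 362880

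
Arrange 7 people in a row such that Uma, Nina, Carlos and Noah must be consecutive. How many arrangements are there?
Treat the 4 as one block: (7-4+1)! × 4! = 24 × 24 = 576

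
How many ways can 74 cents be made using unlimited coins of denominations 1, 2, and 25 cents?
Coefficient of x^74 in 1/(1-x^1) · 1/(1-x^2) · 1/(1-x^25). Case on j = number of 25-cent coins (j = 0..2); remainder r = 74 - 25j is made from {1,2} in ⌊r/2⌋+1 ways. r = 74, 49, 24 → 38 + 25 + 13 = 76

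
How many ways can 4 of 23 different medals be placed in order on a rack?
P(23,4) = 23!/(23-4)! = 212520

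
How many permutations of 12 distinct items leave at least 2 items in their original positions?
Exactly j fixed points: C(12,j)·!(12-j); sum over j ≥ 2 (derangement numbers via !m = (m-1)·(!(m-1) + !(m-2)): !0..!10 = 1, 0, 1, 2, 9, 44, 265, 1854, 14833, 133496, 1334961). Σ_{j=2}^{12} C(12,j)·!(12-j) = C(12,2)·!10 + C(12,3)·!9 + C(12,4)·!8 + C(12,5)·!7 + C(12,6)·!6 + C(12,7)·!5 + C(12,8)·!4 + C(12,9)·!3 + C(12,10)·!2 + C(12,11)·!1 + C(12,12)·!0 = 66·1334961 + 220·133496 + 495·14833 + 792·1854 + 924·265 + 792·44 + 495·9 + 220·2 + 66·1 + 12·0 + 1·1 = 126571919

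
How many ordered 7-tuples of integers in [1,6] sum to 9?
Coefficient of x^9 in (x + x² + ... + x^6)^7. By inclusion-exclusion on dice exceeding 6: Σ_j (-1)^j C(7,j)·C(9-1-6j, 6) = C(7,0)·C(8,6) = 1·28 = 28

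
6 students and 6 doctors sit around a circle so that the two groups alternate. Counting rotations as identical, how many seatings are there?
Fix one of the students: (6-1)! ways for the remaining students, × 6! ways for the doctors = 120 × 720 = 86400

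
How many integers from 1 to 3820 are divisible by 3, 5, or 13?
⌊3820/3⌋+⌊3820/5⌋+⌊3820/13⌋ - ⌊3820/15⌋-⌊3820/39⌋-⌊3820/65⌋ + ⌊3820/195⌋ = 1273+764+293 - 254-97-58 + 19 = 1940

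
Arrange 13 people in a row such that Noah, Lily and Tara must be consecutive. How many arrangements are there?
Treat the 3 as one block: (13-3+1)! × 3! = 39916800 × 6 = 239500800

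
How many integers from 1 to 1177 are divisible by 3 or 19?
⌊1177/3⌋ + ⌊1177/19⌋ - ⌊1177/57⌋ = 392 + 61 - 20 = 433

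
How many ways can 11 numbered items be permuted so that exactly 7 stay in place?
Choose the 7 fixed points C(11,7) = 330, derange the rest: !4 = Σ_{j=0}^{4} (-1)^j·4!/j! = 24 - 24 + 12 - 4 + 1 = 9. Product = 330 × 9 = 2970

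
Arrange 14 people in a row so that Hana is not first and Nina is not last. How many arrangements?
By inclusion-exclusion: 14! - 2×(14-1)! + (14-2)! = 87178291200 - 12454041600 + 479001600 = 75203251200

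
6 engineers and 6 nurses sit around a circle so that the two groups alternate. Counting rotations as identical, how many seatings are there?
Fix one of the engineers: (6-1)! ways for the remaining engineers, × 6! ways for the nurses = 120 × 720 = 86400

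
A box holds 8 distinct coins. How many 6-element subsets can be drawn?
C(8,6) = 8!/(6!×2!) = 28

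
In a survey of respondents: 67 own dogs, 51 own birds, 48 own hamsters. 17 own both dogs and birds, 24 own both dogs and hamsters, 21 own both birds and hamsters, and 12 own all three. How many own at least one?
|A∪B∪C| = 67+51+48-17-24-21+12 = 116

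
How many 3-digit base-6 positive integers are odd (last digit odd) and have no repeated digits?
Last∈{1,3,5}. Last=0: 0. Last nonzero: 3×4×P(4,1) = 48. Total = 48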